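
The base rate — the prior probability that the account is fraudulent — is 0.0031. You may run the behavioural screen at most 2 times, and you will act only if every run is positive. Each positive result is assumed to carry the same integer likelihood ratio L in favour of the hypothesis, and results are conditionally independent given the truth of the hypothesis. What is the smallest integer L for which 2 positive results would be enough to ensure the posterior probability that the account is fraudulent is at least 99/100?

179

Prior odds = 0.0031/0.9969 = 31/9969.
Target odds = 0.99/0.01 = 99.
Need L² ≥ 99 ÷ (31/9969) = 986931/31.
178² = 31684 < 986931/31 ≤ 32041 = 179², so L = 179.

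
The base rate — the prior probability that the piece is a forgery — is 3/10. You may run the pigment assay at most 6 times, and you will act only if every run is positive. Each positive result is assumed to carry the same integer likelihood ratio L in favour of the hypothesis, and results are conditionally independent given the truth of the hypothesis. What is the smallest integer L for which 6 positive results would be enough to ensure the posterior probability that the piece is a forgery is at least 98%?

3

Prior odds = 0.3/0.7 = 3/7.
Target odds = 0.98/0.02 = 49.
Need L⁶ ≥ 49 ÷ (3/7) = 343/3.
2⁶ = 64 < 343/3 ≤ 729 = 3⁶, so L = 3.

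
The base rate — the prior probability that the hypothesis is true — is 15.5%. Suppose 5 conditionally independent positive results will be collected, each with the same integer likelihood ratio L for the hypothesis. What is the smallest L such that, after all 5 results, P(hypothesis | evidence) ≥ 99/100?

4

Prior odds = 0.155/0.845 = 31/169.
Target odds = 0.99/0.01 = 99.
Need L⁵ ≥ 99 ÷ (31/169) = 16731/31.
3⁵ = 243 < 16731/31 ≤ 1024 = 4⁵, so L = 4.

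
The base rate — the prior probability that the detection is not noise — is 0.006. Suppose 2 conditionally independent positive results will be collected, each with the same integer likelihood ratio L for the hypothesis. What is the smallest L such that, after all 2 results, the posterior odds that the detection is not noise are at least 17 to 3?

31

Prior odds = 0.006/0.994 = 3/497.
Target odds = 17/3.
Need L² ≥ 17/3 ÷ (3/497) = 8449/9.
30² = 900 < 8449/9 ≤ 961 = 31², so L = 31.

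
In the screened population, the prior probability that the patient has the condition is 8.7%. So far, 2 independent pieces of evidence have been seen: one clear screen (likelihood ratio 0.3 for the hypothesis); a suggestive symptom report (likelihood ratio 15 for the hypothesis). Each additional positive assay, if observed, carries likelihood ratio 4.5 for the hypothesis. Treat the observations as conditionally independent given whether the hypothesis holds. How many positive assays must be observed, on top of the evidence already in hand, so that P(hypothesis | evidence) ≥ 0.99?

Prior odds = 0.087/0.913 = 87/913.
Combined Bayes factor of the evidence already in hand = 0.3 × 15 = 4.5.
Odds after that evidence = (87/913) × 4.5 = 783/1826.
Target odds = 0.99/0.01 = 99.
Need 4.5ⁿ ≥ 99 ÷ (783/1826) = 20086/87.
4.5³ = 91.125 falls short of 20086/87 but 4.5⁴ = 410.0625 reaches it, so n = 4.

4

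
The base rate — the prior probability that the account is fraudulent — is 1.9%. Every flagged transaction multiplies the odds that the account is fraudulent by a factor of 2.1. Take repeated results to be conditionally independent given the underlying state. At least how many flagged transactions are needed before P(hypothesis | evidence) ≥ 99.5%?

Prior odds: 0.019 ÷ 0.981 = 19/981.
Likelihood ratio per flagged transaction = 2.1.
Target posterior odds = 0.995/0.005 = 199.
Require 2.1ⁿ ≥ 199 ÷ (19/981) = 195219/19.
2.1¹² ≈7355.83 falls short of 195219/19 but 2.1¹³ ≈15447.2 reaches it, so n = 13.

13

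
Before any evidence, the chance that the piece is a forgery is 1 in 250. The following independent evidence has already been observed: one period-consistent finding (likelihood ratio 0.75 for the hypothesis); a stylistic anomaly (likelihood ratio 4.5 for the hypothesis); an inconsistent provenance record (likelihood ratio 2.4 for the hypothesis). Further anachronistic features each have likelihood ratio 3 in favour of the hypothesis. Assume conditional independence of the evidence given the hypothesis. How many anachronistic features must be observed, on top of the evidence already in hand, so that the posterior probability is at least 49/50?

7

Prior odds = 0.004/0.996 = 1/249.
Combined Bayes factor of the evidence already in hand = 0.75 × 4.5 × 2.4 = 8.1.
Odds after that evidence = (1/249) × 8.1 = 27/830.
Target odds = 0.98/0.02 = 49.
Need 3ⁿ ≥ 49 ÷ (27/830) = 40670/27.
3⁶ = 729 falls short of 40670/27 but 3⁷ = 2187 reaches it, so n = 7.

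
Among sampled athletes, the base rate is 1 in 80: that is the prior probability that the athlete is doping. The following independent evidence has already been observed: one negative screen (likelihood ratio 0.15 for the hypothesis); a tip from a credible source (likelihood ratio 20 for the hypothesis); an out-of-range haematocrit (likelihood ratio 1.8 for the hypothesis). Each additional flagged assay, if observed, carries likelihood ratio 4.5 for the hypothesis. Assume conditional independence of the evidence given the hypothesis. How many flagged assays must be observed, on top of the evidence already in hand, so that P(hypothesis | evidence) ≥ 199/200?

6

Prior odds = 0.0125/0.9875 = 1/79.
Combined Bayes factor of the evidence already in hand = 0.15 × 20 × 1.8 = 5.4.
Odds after that evidence = (1/79) × 5.4 = 27/395.
Target odds = 0.995/0.005 = 199.
Need 4.5ⁿ ≥ 199 ÷ (27/395) = 78605/27.
4.5⁵ = 1845.28125 falls short of 78605/27 but 4.5⁶ = 8303.765625 reaches it, so n = 6.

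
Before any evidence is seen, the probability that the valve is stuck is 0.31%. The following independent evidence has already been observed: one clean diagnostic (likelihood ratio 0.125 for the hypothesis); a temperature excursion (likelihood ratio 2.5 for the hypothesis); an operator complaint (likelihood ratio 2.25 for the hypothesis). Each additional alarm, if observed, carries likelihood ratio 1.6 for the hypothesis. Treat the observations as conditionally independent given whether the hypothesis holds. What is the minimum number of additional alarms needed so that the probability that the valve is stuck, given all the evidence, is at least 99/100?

Prior odds = 0.0031/0.9969 = 31/9969.
Combined Bayes factor of the evidence already in hand = 0.125 × 2.5 × 2.25 = 0.703125.
Odds after that evidence = (31/9969) × 0.703125 = 465/212672.
Target odds = 0.99/0.01 = 99.
Need 1.6ⁿ ≥ 99 ÷ (465/212672) = 7018176/155.
1.6²² ≈30948.5 falls short of 7018176/155 but 1.6²³ ≈49517.6 reaches it, so n = 23.

23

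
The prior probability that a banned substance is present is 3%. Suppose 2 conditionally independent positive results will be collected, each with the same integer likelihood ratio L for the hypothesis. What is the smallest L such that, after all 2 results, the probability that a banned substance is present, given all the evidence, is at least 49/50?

Prior odds = 0.03/0.97 = 3/97.
Target odds = 0.98/0.02 = 49.
Need L² ≥ 49 ÷ (3/97) = 4753/3.
39² = 1521 < 4753/3 ≤ 1600 = 40², so L = 40.

40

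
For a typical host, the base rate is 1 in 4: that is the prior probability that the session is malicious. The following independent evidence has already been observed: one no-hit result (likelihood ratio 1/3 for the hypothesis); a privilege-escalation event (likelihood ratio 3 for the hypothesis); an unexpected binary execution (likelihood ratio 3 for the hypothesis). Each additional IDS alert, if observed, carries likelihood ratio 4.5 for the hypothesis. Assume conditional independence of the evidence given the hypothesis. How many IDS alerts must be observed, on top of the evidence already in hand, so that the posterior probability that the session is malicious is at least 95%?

2

Prior odds = 0.25/0.75 = 1/3.
Combined Bayes factor of the evidence already in hand = (1/3) × 3 × 3 = 3.
Odds after that evidence = (1/3) × 3 = 1.
Target odds = 0.95/0.05 = 19.
Need 4.5ⁿ ≥ 19 ÷ 1 = 19.
4.5¹ = 4.5 falls short of 19 but 4.5² = 20.25 reaches it, so n = 2.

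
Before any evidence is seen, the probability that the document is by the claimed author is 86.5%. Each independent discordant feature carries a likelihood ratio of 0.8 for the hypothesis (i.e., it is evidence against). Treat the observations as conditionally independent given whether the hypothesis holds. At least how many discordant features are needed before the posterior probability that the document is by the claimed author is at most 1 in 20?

Prior odds = 0.865/0.135 = 173/27.
Likelihood ratio per discordant feature = 0.8.
Target odds: 0.05 ÷ 0.95 = 1/19.
Require 0.8ⁿ ≤ 1/19 ÷ (173/27) = 27/3287.
0.8²¹ ≈0.00922337 is still above 27/3287 but 0.8²² ≈0.0073787 is at or below it, so n = 22.

22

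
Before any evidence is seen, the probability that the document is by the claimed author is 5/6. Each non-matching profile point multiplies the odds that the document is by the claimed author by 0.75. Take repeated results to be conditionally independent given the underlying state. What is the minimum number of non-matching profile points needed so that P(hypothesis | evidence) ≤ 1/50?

Prior odds = (5/6)/(1/6) = 5.
Likelihood ratio per non-matching profile point = 0.75.
Target posterior odds = 0.02/0.98 = 1/49.
Need 5 × 0.75ⁿ ≤ 1/49, i.e. 0.75ⁿ ≤ 1/245.
0.75¹⁹ ≈0.00422828 is still above 1/245 but 0.75²⁰ ≈0.00317121 is at or below it, so n = 20.

20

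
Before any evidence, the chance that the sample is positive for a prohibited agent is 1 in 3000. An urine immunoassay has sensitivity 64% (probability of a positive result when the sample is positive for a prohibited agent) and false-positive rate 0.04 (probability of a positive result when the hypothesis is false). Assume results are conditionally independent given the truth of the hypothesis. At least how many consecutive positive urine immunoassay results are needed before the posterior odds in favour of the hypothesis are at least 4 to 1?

Prior odds = (1/3000)/(2999/3000) = 1/2999.
Likelihood ratio of a positive result = 0.64/0.04 = 16.
Target odds = 4.
Require 16ⁿ ≥ 4 ÷ (1/2999) = 11996.
16³ = 4096 falls short of 11996 but 16⁴ = 65536 reaches it, so n = 4.

4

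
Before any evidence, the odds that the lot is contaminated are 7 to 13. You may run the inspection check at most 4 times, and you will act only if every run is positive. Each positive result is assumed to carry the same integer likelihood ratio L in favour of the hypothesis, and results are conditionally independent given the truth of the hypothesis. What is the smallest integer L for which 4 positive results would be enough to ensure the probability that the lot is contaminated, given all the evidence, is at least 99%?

4

Prior odds = 7/13.
Target odds = 0.99/0.01 = 99.
Need L⁴ ≥ 99 ÷ (7/13) = 1287/7.
3⁴ = 81 < 1287/7 ≤ 256 = 4⁴, so L = 4.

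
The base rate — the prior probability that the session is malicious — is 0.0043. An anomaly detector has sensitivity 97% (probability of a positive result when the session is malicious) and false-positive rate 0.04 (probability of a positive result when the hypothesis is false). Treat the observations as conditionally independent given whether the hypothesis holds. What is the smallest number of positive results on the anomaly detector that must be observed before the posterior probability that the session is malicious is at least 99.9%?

4

Prior odds: 0.0043 ÷ 0.9957 = 43/9957.
Likelihood ratio of a positive result = 0.97/0.04 = 24.25.
Target posterior odds = 0.999/0.001 = 999.
Need (43/9957) × 24.25ⁿ ≥ 999, i.e. 24.25ⁿ ≥ 9947043/43.
24.25³ = 912673/64 falls short of 9947043/43 but 24.25⁴ = 88529281/256 reaches it, so n = 4.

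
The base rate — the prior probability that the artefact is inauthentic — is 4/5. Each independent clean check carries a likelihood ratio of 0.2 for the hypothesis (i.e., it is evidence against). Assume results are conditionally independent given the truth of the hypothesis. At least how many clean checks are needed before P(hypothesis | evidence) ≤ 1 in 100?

4

Prior odds = 0.8/0.2 = 4.
Likelihood ratio per clean check = 0.2.
Target posterior odds = 0.01/0.99 = 1/99.
Need 4 × 0.2ⁿ ≤ 1/99, i.e. 0.2ⁿ ≤ 1/396.
0.2³ = 0.008 is still above 1/396 but 0.2⁴ = 0.0016 is at or below it, so n = 4.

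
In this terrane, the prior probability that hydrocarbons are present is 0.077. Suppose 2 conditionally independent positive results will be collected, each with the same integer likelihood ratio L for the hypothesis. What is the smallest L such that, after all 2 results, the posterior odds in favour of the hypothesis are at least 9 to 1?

Prior odds = 0.077/0.923 = 77/923.
Target odds = 9.
Need L² ≥ 9 ÷ (77/923) = 8307/77.
10² = 100 < 8307/77 ≤ 121 = 11², so L = 11.

11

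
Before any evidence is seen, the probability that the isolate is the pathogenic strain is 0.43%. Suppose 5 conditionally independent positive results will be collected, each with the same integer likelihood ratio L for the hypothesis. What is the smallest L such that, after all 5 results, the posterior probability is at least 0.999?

Prior odds = 0.0043/0.9957 = 43/9957.
Target odds = 0.999/0.001 = 999.
Need L⁵ ≥ 999 ÷ (43/9957) = 9947043/43.
11⁵ = 161051 < 9947043/43 ≤ 248832 = 12⁵, so L = 12.

12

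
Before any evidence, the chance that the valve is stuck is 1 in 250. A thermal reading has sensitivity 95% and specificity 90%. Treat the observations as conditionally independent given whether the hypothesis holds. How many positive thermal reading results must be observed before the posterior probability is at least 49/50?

Prior odds: 0.004 ÷ 0.996 = 1/249.
False-positive rate = 1 − 0.9 = 0.1; likelihood ratio of a positive = 0.95/0.1 = 9.5.
Target posterior odds = 0.98/0.02 = 49.
Require 9.5ⁿ ≥ 49 ÷ (1/249) = 12201.
9.5⁴ = 8145.0625 falls short of 12201 but 9.5⁵ = 77378.09375 reaches it, so n = 5.

5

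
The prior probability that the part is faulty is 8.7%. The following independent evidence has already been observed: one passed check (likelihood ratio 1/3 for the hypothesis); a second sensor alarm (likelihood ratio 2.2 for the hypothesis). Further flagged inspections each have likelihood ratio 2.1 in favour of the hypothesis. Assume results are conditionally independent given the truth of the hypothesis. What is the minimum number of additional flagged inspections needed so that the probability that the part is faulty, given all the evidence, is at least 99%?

Prior odds = 0.087/0.913 = 87/913.
Combined Bayes factor of the evidence already in hand = (1/3) × 2.2 = 11/15.
Odds after that evidence = (87/913) × 11/15 = 29/415.
Target odds = 0.99/0.01 = 99.
Need 2.1ⁿ ≥ 99 ÷ (29/415) = 41085/29.
2.1⁹ ≈794.28 falls short of 41085/29 but 2.1¹⁰ ≈1667.99 reaches it, so n = 10.

10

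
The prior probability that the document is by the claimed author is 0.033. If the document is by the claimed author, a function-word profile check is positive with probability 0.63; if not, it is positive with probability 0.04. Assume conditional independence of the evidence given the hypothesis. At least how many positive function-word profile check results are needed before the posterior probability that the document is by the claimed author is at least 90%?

3

Prior odds: 0.033 ÷ 0.967 = 33/967.
Likelihood ratio of a positive = 0.63/0.04 = 15.75.
Target posterior odds = 0.9/0.1 = 9.
Require 15.75ⁿ ≥ 9 ÷ (33/967) = 2901/11.
15.75² = 248.0625 falls short of 2901/11 but 15.75³ = 3906.984375 reaches it, so n = 3.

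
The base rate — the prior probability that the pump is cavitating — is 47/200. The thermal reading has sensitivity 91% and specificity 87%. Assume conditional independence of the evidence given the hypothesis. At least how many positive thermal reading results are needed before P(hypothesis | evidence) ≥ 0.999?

5

Prior odds: 0.235 ÷ 0.765 = 47/153.
False-positive rate = 1 − 0.87 = 0.13; likelihood ratio of a positive = 0.91/0.13 = 7.
Target odds: 0.999 ÷ 0.001 = 999.
Need (47/153) × 7ⁿ ≥ 999, i.e. 7ⁿ ≥ 152847/47.
7⁴ = 2401 falls short of 152847/47 but 7⁵ = 16807 reaches it, so n = 5.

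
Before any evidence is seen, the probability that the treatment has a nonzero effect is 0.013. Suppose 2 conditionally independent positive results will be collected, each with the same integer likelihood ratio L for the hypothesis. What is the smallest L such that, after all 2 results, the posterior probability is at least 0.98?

Prior odds = 0.013/0.987 = 13/987.
Target odds = 0.98/0.02 = 49.
Need L² ≥ 49 ÷ (13/987) = 48363/13.
60² = 3600 < 48363/13 ≤ 3721 = 61², so L = 61.

61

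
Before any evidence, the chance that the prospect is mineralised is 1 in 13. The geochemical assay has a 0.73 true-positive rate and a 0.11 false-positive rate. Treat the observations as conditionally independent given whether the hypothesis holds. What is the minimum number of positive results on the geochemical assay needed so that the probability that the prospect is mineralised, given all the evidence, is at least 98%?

Prior odds = (1/13)/(12/13) = 1/12.
Likelihood ratio of a positive result = 0.73/0.11 = 73/11.
Target posterior odds = 0.98/0.02 = 49.
Need (1/12) × (73/11)ⁿ ≥ 49, i.e. (73/11)ⁿ ≥ 588.
(73/11)³ = 389017/1331 falls short of 588 but (73/11)⁴ = 28398241/14641 reaches it, so n = 4.

4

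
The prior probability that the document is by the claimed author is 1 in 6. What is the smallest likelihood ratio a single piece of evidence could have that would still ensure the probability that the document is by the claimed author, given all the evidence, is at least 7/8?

Prior odds = (1/6)/(5/6) = 0.2.
Target odds = 0.875/0.125 = 7.
Required Bayes factor = 7 ÷ 0.2 = 35.

35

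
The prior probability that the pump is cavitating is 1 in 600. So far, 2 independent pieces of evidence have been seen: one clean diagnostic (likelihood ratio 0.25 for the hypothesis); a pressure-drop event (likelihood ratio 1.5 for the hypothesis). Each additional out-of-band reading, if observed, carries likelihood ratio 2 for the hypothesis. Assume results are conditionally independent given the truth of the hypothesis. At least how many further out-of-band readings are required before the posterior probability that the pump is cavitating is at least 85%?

Prior odds = (1/600)/(599/600) = 1/599.
Combined Bayes factor of the evidence already in hand = 0.25 × 1.5 = 0.375.
Odds after that evidence = (1/599) × 0.375 = 3/4792.
Target odds = 0.85/0.15 = 17/3.
Need 2ⁿ ≥ 17/3 ÷ (3/4792) = 81464/9.
2¹³ = 8192 falls short of 81464/9 but 2¹⁴ = 16384 reaches it, so n = 14.

14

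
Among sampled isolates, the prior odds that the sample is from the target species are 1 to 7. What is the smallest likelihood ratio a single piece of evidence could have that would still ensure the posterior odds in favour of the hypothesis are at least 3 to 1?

21

Prior odds = 1/7.
Target odds = 3.
Required Bayes factor = 3 ÷ (1/7) = 21.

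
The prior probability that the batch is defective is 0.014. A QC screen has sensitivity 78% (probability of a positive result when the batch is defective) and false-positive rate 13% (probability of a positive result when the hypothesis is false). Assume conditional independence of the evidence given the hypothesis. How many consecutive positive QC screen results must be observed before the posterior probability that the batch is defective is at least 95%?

5

Prior odds = 0.014/0.986 = 7/493.
Likelihood ratio of a positive result = 0.78/0.13 = 6.
Target odds: 0.95 ÷ 0.05 = 19.
Require 6ⁿ ≥ 19 ÷ (7/493) = 9367/7.
6⁴ = 1296 falls short of 9367/7 but 6⁵ = 7776 reaches it, so n = 5.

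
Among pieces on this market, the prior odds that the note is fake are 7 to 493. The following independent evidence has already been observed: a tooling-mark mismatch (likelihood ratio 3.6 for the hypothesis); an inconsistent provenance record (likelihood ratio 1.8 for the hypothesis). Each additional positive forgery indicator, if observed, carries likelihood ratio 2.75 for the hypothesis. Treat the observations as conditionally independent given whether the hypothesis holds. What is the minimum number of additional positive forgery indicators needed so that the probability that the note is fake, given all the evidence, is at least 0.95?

Prior odds = 7/493.
Combined Bayes factor of the evidence already in hand = 3.6 × 1.8 = 6.48.
Odds after that evidence = (7/493) × 6.48 = 1134/12325.
Target odds = 0.95/0.05 = 19.
Need 2.75ⁿ ≥ 19 ÷ (1134/12325) = 234175/1134.
2.75⁵ = 161051/1024 falls short of 234175/1134 but 2.75⁶ = 1771561/4096 reaches it, so n = 6.

6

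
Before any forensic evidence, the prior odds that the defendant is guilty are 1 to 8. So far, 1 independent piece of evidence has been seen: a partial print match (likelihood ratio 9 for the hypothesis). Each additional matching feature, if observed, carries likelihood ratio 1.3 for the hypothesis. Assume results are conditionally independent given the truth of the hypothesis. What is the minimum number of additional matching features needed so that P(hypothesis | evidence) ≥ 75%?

Prior odds = 0.125.
Bayes factor of the evidence already in hand = 9.
Odds after that evidence = 0.125 × 9 = 1.125.
Target odds = 0.75/0.25 = 3.
Need 1.3ⁿ ≥ 3 ÷ 1.125 = 8/3.
1.3³ = 2.197 falls short of 8/3 but 1.3⁴ = 2.8561 reaches it, so n = 4.

4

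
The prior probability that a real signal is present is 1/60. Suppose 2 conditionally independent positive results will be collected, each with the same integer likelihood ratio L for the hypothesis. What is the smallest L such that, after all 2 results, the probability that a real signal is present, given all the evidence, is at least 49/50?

Prior odds = (1/60)/(59/60) = 1/59.
Target odds = 0.98/0.02 = 49.
Need L² ≥ 49 ÷ (1/59) = 2891.
53² = 2809 < 2891 ≤ 2916 = 54², so L = 54.

54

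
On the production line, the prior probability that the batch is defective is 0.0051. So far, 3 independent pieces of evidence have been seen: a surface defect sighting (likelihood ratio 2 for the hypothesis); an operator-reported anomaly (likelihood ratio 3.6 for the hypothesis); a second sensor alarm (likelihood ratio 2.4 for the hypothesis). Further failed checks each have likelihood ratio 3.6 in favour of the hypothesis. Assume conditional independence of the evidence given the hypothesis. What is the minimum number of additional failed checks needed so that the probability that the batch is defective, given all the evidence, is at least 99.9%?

Prior odds = 0.0051/0.9949 = 51/9949.
Combined Bayes factor of the evidence already in hand = 2 × 3.6 × 2.4 = 17.28.
Odds after that evidence = (51/9949) × 17.28 = 22032/248725.
Target odds = 0.999/0.001 = 999.
Need 3.6ⁿ ≥ 999 ÷ (22032/248725) = 9202825/816.
3.6⁷ = 612220032/78125 falls short of 9202825/816 but 3.6⁸ ≈28211.1 reaches it, so n = 8.

8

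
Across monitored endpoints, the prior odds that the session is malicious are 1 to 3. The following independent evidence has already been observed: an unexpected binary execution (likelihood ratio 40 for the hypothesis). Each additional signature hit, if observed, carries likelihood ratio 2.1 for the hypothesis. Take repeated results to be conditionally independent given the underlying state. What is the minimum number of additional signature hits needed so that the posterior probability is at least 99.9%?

6

Prior odds = 1/3.
Bayes factor of the evidence already in hand = 40.
Odds after that evidence = (1/3) × 40 = 40/3.
Target odds = 0.999/0.001 = 999.
Need 2.1ⁿ ≥ 999 ÷ (40/3) = 74.925.
2.1⁵ = 4084101/100000 falls short of 74.925 but 2.1⁶ = 85766121/1000000 reaches it, so n = 6.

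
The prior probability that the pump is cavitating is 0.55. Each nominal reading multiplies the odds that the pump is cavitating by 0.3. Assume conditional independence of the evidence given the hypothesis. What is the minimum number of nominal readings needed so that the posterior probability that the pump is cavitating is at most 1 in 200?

5

Prior odds = 0.55/0.45 = 11/9.
Likelihood ratio per nominal reading = 0.3.
Target odds: 0.005 ÷ 0.995 = 1/199.
Require 0.3ⁿ ≤ 1/199 ÷ (11/9) = 9/2189.
0.3⁴ = 0.0081 is still above 9/2189 but 0.3⁵ = 243/100000 is at or below it, so n = 5.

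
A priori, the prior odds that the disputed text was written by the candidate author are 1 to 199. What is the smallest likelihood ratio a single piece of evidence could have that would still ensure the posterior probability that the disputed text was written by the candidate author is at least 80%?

Prior odds = 1/199.
Target odds = 0.8/0.2 = 4.
Required Bayes factor = 4 ÷ (1/199) = 796.

796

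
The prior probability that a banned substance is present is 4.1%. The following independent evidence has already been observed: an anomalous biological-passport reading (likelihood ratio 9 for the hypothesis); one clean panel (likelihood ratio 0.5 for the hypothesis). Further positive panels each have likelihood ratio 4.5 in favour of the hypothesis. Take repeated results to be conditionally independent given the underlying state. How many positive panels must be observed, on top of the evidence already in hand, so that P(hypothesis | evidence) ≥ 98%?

Prior odds = 0.041/0.959 = 41/959.
Combined Bayes factor of the evidence already in hand = 9 × 0.5 = 4.5.
Odds after that evidence = (41/959) × 4.5 = 369/1918.
Target odds = 0.98/0.02 = 49.
Need 4.5ⁿ ≥ 49 ÷ (369/1918) = 93982/369.
4.5³ = 91.125 falls short of 93982/369 but 4.5⁴ = 410.0625 reaches it, so n = 4.

4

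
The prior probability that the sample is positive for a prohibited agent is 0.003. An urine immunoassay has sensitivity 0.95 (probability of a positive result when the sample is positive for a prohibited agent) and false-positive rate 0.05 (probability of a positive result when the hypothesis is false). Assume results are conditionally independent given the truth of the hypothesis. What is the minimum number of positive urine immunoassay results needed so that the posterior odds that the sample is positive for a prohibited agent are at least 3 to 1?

Prior odds = 0.003/0.997 = 3/997.
Likelihood ratio of a positive result = 0.95/0.05 = 19.
Target odds = 3.
Require 19ⁿ ≥ 3 ÷ (3/997) = 997.
19² = 361 falls short of 997 but 19³ = 6859 reaches it, so n = 3.

3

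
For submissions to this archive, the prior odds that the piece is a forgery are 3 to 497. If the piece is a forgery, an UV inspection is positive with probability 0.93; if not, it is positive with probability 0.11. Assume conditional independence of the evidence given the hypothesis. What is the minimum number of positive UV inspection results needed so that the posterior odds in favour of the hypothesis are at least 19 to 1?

4

Prior odds = 3/497.
Likelihood ratio of a positive = 0.93/0.11 = 93/11.
Target odds = 19.
Need (3/497) × (93/11)ⁿ ≥ 19, i.e. (93/11)ⁿ ≥ 9443/3.
(93/11)³ = 804357/1331 falls short of 9443/3 but (93/11)⁴ = 74805201/14641 reaches it, so n = 4.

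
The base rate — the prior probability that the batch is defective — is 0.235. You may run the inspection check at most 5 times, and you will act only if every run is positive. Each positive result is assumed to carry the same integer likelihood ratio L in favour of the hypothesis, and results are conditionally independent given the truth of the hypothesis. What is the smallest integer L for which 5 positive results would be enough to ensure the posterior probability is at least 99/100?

Prior odds = 0.235/0.765 = 47/153.
Target odds = 0.99/0.01 = 99.
Need L⁵ ≥ 99 ÷ (47/153) = 15147/47.
3⁵ = 243 < 15147/47 ≤ 1024 = 4⁵, so L = 4.

4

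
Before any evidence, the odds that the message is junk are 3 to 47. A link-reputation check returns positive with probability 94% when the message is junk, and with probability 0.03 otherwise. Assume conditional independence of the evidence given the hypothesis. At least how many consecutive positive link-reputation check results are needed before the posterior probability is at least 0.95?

Prior odds = 3/47.
Likelihood ratio of a positive result = 0.94/0.03 = 94/3.
Target posterior odds = 0.95/0.05 = 19.
Need (3/47) × (94/3)ⁿ ≥ 19, i.e. (94/3)ⁿ ≥ 893/3.
(94/3)¹ = 94/3 falls short of 893/3 but (94/3)² = 8836/9 reaches it, so n = 2.

2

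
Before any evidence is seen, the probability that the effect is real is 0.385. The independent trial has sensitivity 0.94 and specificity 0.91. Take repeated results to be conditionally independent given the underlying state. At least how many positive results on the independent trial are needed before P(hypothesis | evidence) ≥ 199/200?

Prior odds: 0.385 ÷ 0.615 = 77/123.
False-positive rate = 1 − 0.91 = 0.09; likelihood ratio of a positive = 0.94/0.09 = 94/9.
Target odds: 0.995 ÷ 0.005 = 199.
Need (77/123) × (94/9)ⁿ ≥ 199, i.e. (94/9)ⁿ ≥ 24477/77.
(94/9)² = 8836/81 falls short of 24477/77 but (94/9)³ = 830584/729 reaches it, so n = 3.

3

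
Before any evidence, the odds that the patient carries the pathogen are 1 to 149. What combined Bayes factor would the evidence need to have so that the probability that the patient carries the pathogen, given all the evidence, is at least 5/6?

745

Prior odds = 1/149.
Target odds = (5/6)/(1/6) = 5.
Required Bayes factor = 5 ÷ (1/149) = 745.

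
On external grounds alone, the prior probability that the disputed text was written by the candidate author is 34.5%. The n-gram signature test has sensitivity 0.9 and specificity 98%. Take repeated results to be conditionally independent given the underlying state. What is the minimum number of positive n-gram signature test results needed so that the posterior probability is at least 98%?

Prior odds: 0.345 ÷ 0.655 = 69/131.
False-positive rate = 1 − 0.98 = 0.02; likelihood ratio of a positive = 0.9/0.02 = 45.
Target posterior odds = 0.98/0.02 = 49.
Need (69/131) × 45ⁿ ≥ 49, i.e. 45ⁿ ≥ 6419/69.
45¹ = 45 falls short of 6419/69 but 45² = 2025 reaches it, so n = 2.

2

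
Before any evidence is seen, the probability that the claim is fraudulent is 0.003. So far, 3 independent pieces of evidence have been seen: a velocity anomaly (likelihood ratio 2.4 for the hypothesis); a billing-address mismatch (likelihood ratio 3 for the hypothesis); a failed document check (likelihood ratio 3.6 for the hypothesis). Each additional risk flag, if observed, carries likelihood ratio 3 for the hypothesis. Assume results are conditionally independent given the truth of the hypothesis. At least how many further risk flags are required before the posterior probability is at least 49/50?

6

Prior odds = 0.003/0.997 = 3/997.
Combined Bayes factor of the evidence already in hand = 2.4 × 3 × 3.6 = 25.92.
Odds after that evidence = (3/997) × 25.92 = 1944/24925.
Target odds = 0.98/0.02 = 49.
Need 3ⁿ ≥ 49 ÷ (1944/24925) = 1221325/1944.
3⁵ = 243 falls short of 1221325/1944 but 3⁶ = 729 reaches it, so n = 6.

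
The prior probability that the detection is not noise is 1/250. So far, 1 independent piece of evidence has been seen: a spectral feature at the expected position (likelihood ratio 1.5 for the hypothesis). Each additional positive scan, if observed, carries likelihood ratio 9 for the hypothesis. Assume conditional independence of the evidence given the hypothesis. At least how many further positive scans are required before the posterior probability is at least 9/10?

4

Prior odds = 0.004/0.996 = 1/249.
Bayes factor of the evidence already in hand = 1.5.
Odds after that evidence = (1/249) × 1.5 = 1/166.
Target odds = 0.9/0.1 = 9.
Need 9ⁿ ≥ 9 ÷ (1/166) = 1494.
9³ = 729 falls short of 1494 but 9⁴ = 6561 reaches it, so n = 4.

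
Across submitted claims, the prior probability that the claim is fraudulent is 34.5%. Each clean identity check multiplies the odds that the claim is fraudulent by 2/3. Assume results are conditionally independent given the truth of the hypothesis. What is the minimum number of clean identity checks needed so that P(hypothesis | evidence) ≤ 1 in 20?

Prior odds = 0.345/0.655 = 69/131.
Likelihood ratio per clean identity check = 2/3.
Target odds: 0.05 ÷ 0.95 = 1/19.
Require (2/3)ⁿ ≤ 1/19 ÷ (69/131) = 131/1311.
(2/3)⁵ = 32/243 is still above 131/1311 but (2/3)⁶ = 64/729 is at or below it, so n = 6.

6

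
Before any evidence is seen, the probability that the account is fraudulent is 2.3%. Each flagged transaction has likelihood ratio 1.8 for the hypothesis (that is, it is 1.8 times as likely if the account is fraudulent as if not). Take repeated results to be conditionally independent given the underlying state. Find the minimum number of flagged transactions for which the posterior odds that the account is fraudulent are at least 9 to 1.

11

Prior odds: 0.023 ÷ 0.977 = 23/977.
Likelihood ratio per flagged transaction = 1.8.
Target odds = 9.
Require 1.8ⁿ ≥ 9 ÷ (23/977) = 8793/23.
1.8¹⁰ ≈357.047 falls short of 8793/23 but 1.8¹¹ ≈642.684 reaches it, so n = 11.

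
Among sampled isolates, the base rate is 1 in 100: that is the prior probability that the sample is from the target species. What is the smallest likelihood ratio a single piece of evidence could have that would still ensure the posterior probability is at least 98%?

4851

Prior odds = 0.01/0.99 = 1/99.
Target odds = 0.98/0.02 = 49.
Required Bayes factor = 49 ÷ (1/99) = 4851.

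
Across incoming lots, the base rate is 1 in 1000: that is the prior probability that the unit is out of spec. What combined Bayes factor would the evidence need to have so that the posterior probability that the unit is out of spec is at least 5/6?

Prior odds = 0.001/0.999 = 1/999.
Target odds = (5/6)/(1/6) = 5.
Required Bayes factor = 5 ÷ (1/999) = 4995.

4995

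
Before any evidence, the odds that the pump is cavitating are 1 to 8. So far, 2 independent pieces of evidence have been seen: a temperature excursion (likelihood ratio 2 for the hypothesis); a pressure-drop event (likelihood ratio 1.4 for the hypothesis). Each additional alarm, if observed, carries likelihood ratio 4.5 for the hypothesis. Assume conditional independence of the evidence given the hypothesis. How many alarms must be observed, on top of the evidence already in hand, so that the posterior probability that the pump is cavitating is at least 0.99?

Prior odds = 0.125.
Combined Bayes factor of the evidence already in hand = 2 × 1.4 = 2.8.
Odds after that evidence = 0.125 × 2.8 = 0.35.
Target odds = 0.99/0.01 = 99.
Need 4.5ⁿ ≥ 99 ÷ 0.35 = 1980/7.
4.5³ = 91.125 falls short of 1980/7 but 4.5⁴ = 410.0625 reaches it, so n = 4.

4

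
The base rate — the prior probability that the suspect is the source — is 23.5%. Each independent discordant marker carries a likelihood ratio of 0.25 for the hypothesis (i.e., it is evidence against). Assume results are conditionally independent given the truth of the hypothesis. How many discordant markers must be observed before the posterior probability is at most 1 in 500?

4

Prior odds = 0.235/0.765 = 47/153.
Likelihood ratio per discordant marker = 0.25.
Target odds: 0.002 ÷ 0.998 = 1/499.
Require 0.25ⁿ ≤ 1/499 ÷ (47/153) = 153/23453.
0.25³ = 0.015625 is still above 153/23453 but 0.25⁴ = 0.00390625 is at or below it, so n = 4.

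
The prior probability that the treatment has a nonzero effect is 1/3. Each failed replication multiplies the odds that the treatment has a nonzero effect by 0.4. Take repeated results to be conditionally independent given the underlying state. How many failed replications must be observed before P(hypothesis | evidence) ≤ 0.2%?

Prior odds = (1/3)/(2/3) = 0.5.
Likelihood ratio per failed replication = 0.4.
Target posterior odds = 0.002/0.998 = 1/499.
Need 0.5 × 0.4ⁿ ≤ 1/499, i.e. 0.4ⁿ ≤ 2/499.
0.4⁶ = 64/15625 is still above 2/499 but 0.4⁷ = 128/78125 is at or below it, so n = 7.

7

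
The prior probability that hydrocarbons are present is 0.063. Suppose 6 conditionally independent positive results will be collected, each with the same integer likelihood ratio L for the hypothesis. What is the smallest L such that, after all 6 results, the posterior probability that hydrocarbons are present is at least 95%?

Prior odds = 0.063/0.937 = 63/937.
Target odds = 0.95/0.05 = 19.
Need L⁶ ≥ 19 ÷ (63/937) = 17803/63.
2⁶ = 64 < 17803/63 ≤ 729 = 3⁶, so L = 3.

3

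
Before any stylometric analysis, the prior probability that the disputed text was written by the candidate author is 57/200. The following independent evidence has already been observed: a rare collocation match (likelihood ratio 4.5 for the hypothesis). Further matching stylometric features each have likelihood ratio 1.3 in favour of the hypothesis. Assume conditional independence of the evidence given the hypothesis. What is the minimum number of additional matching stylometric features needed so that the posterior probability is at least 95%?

Prior odds = 0.285/0.715 = 57/143.
Bayes factor of the evidence already in hand = 4.5.
Odds after that evidence = (57/143) × 4.5 = 513/286.
Target odds = 0.95/0.05 = 19.
Need 1.3ⁿ ≥ 19 ÷ (513/286) = 286/27.
1.3⁸ = 815730721/100000000 falls short of 286/27 but 1.3⁹ ≈10.6045 reaches it, so n = 9.

9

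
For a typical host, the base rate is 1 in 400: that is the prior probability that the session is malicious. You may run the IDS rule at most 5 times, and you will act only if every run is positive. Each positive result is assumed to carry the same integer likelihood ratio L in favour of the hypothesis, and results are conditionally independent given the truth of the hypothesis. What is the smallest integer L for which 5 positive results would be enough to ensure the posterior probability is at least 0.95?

Prior odds = 0.0025/0.9975 = 1/399.
Target odds = 0.95/0.05 = 19.
Need L⁵ ≥ 19 ÷ (1/399) = 7581.
5⁵ = 3125 < 7581 ≤ 7776 = 6⁵, so L = 6.

6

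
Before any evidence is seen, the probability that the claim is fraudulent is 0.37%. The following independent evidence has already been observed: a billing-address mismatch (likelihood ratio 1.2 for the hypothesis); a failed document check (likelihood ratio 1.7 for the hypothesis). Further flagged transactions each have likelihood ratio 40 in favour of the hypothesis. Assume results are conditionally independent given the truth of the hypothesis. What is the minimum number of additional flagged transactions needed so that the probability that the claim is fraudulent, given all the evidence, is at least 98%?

3

Prior odds = 0.0037/0.9963 = 37/9963.
Combined Bayes factor of the evidence already in hand = 1.2 × 1.7 = 2.04.
Odds after that evidence = (37/9963) × 2.04 = 629/83025.
Target odds = 0.98/0.02 = 49.
Need 40ⁿ ≥ 49 ÷ (629/83025) = 4068225/629.
40² = 1600 falls short of 4068225/629 but 40³ = 64000 reaches it, so n = 3.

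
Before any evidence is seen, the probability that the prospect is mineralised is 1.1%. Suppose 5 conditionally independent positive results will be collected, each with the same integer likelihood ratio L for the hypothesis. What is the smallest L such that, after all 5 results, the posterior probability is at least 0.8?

4

Prior odds = 0.011/0.989 = 11/989.
Target odds = 0.8/0.2 = 4.
Need L⁵ ≥ 4 ÷ (11/989) = 3956/11.
3⁵ = 243 < 3956/11 ≤ 1024 = 4⁵, so L = 4.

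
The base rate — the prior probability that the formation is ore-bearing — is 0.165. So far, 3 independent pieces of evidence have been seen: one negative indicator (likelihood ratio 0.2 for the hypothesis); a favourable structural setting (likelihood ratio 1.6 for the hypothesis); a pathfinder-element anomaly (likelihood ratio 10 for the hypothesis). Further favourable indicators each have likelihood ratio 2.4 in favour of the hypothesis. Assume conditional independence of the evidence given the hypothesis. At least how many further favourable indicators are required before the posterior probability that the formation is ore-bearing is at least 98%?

Prior odds = 0.165/0.835 = 33/167.
Combined Bayes factor of the evidence already in hand = 0.2 × 1.6 × 10 = 3.2.
Odds after that evidence = (33/167) × 3.2 = 528/835.
Target odds = 0.98/0.02 = 49.
Need 2.4ⁿ ≥ 49 ÷ (528/835) = 40915/528.
2.4⁴ = 33.1776 falls short of 40915/528 but 2.4⁵ = 79.62624 reaches it, so n = 5.

5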